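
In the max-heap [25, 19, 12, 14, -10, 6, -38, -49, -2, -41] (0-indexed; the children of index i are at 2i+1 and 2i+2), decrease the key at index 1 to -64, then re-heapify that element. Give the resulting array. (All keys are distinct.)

set index 1 from 19 to -64 → [25, -64, 12, 14, -10, 6, -38, -49, -2, -41]
-64 vs larger child 14 at index 3, swap → [25, 14, 12, -64, -10, 6, -38, -49, -2, -41]
-64 vs larger child -2 at index 8, swap → [25, 14, 12, -2, -10, 6, -38, -49, -64, -41]

[25, 14, 12, -2, -10, 6, -38, -49, -64, -41]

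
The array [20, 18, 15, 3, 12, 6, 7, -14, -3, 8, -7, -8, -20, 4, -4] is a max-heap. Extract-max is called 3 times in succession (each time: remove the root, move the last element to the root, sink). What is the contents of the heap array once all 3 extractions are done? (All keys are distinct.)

extract-max #1 returns 20:
  remove root 20; move last element -4 to root → [-4, 18, 15, 3, 12, 6, 7, -14, -3, 8, -7, -8, -20, 4]
  -4 vs larger child 18 at index 1, swap → [18, -4, 15, 3, 12, 6, 7, -14, -3, 8, -7, -8, -20, 4]
  -4 vs larger child 12 at index 4, swap → [18, 12, 15, 3, -4, 6, 7, -14, -3, 8, -7, -8, -20, 4]
  -4 vs larger child 8 at index 9, swap → [18, 12, 15, 3, 8, 6, 7, -14, -3, -4, -7, -8, -20, 4]
extract-max #2 returns 18:
  remove root 18; move last element 4 to root → [4, 12, 15, 3, 8, 6, 7, -14, -3, -4, -7, -8, -20]
  4 vs larger child 15 at index 2, swap → [15, 12, 4, 3, 8, 6, 7, -14, -3, -4, -7, -8, -20]
  4 vs larger child 7 at index 6, swap → [15, 12, 7, 3, 8, 6, 4, -14, -3, -4, -7, -8, -20]
extract-max #3 returns 15:
  remove root 15; move last element -20 to root → [-20, 12, 7, 3, 8, 6, 4, -14, -3, -4, -7, -8]
  -20 vs larger child 12 at index 1, swap → [12, -20, 7, 3, 8, 6, 4, -14, -3, -4, -7, -8]
  -20 vs larger child 8 at index 4, swap → [12, 8, 7, 3, -20, 6, 4, -14, -3, -4, -7, -8]
  -20 vs larger child -4 at index 9, swap → [12, 8, 7, 3, -4, 6, 4, -14, -3, -20, -7, -8]

[12, 8, 7, 3, -4, 6, 4, -14, -3, -20, -7, -8]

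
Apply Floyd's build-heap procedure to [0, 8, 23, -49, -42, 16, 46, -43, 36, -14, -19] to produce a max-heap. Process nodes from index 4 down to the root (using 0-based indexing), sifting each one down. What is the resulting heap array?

[46, 36, 23, 8, -14, 16, 0, -43, -49, -42, -19]

sift down from index 4:
  -42 vs larger child -14 at index 9, swap → [0, 8, 23, -49, -14, 16, 46, -43, 36, -42, -19]
sift down from index 3:
  -49 vs larger child 36 at index 8, swap → [0, 8, 23, 36, -14, 16, 46, -43, -49, -42, -19]
sift down from index 2:
  23 vs larger child 46 at index 6, swap → [0, 8, 46, 36, -14, 16, 23, -43, -49, -42, -19]
sift down from index 1:
  8 vs larger child 36 at index 3, swap → [0, 36, 46, 8, -14, 16, 23, -43, -49, -42, -19]
sift down from index 0:
  0 vs larger child 46 at index 2, swap → [46, 36, 0, 8, -14, 16, 23, -43, -49, -42, -19]
  0 vs larger child 23 at index 6, swap → [46, 36, 23, 8, -14, 16, 0, -43, -49, -42, -19]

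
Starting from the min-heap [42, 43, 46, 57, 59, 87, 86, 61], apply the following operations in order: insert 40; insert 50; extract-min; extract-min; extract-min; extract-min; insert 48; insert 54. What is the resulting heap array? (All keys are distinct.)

insert 40:
  append 40 at index 8 → [42, 43, 46, 57, 59, 87, 86, 61, 40]
  40 < parent 57 at index 3, swap → [42, 43, 46, 40, 59, 87, 86, 61, 57]
  40 < parent 43 at index 1, swap → [42, 40, 46, 43, 59, 87, 86, 61, 57]
  40 < parent 42 at index 0, swap → [40, 42, 46, 43, 59, 87, 86, 61, 57]
insert 50:
  append 50 at index 9 → [40, 42, 46, 43, 59, 87, 86, 61, 57, 50]
  50 < parent 59 at index 4, swap → [40, 42, 46, 43, 50, 87, 86, 61, 57, 59]
extract-min → returns 40:
  remove root 40; move last element 59 to root → [59, 42, 46, 43, 50, 87, 86, 61, 57]
  59 vs smaller child 42 at index 1, swap → [42, 59, 46, 43, 50, 87, 86, 61, 57]
  59 vs smaller child 43 at index 3, swap → [42, 43, 46, 59, 50, 87, 86, 61, 57]
  59 vs smaller child 57 at index 8, swap → [42, 43, 46, 57, 50, 87, 86, 61, 59]
extract-min → returns 42:
  remove root 42; move last element 59 to root → [59, 43, 46, 57, 50, 87, 86, 61]
  59 vs smaller child 43 at index 1, swap → [43, 59, 46, 57, 50, 87, 86, 61]
  59 vs smaller child 50 at index 4, swap → [43, 50, 46, 57, 59, 87, 86, 61]
extract-min → returns 43:
  remove root 43; move last element 61 to root → [61, 50, 46, 57, 59, 87, 86]
  61 vs smaller child 46 at index 2, swap → [46, 50, 61, 57, 59, 87, 86]
extract-min → returns 46:
  remove root 46; move last element 86 to root → [86, 50, 61, 57, 59, 87]
  86 vs smaller child 50 at index 1, swap → [50, 86, 61, 57, 59, 87]
  86 vs smaller child 57 at index 3, swap → [50, 57, 61, 86, 59, 87]
insert 48:
  append 48 at index 6 → [50, 57, 61, 86, 59, 87, 48]
  48 < parent 61 at index 2, swap → [50, 57, 48, 86, 59, 87, 61]
  48 < parent 50 at index 0, swap → [48, 57, 50, 86, 59, 87, 61]
insert 54:
  append 54 at index 7 → [48, 57, 50, 86, 59, 87, 61, 54]
  54 < parent 86 at index 3, swap → [48, 57, 50, 54, 59, 87, 61, 86]
  54 < parent 57 at index 1, swap → [48, 54, 50, 57, 59, 87, 61, 86]

[48, 54, 50, 57, 59, 87, 61, 86]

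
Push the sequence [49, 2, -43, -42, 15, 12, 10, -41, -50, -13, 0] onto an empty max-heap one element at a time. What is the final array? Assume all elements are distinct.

Insert 49:
  append 49 at index 0 → [49] (no swap needed)
Insert 2:
  append 2 at index 1 → [49, 2] (no swap needed)
Insert -43:
  append -43 at index 2 → [49, 2, -43] (no swap needed)
Insert -42:
  append -42 at index 3 → [49, 2, -43, -42] (no swap needed)
Insert 15:
  append 15 at index 4 → [49, 2, -43, -42, 15]
  15 > parent 2 at index 1, swap → [49, 15, -43, -42, 2]
Insert 12:
  append 12 at index 5 → [49, 15, -43, -42, 2, 12]
  12 > parent -43 at index 2, swap → [49, 15, 12, -42, 2, -43]
Insert 10:
  append 10 at index 6 → [49, 15, 12, -42, 2, -43, 10] (no swap needed)
Insert -41:
  append -41 at index 7 → [49, 15, 12, -42, 2, -43, 10, -41]
  -41 > parent -42 at index 3, swap → [49, 15, 12, -41, 2, -43, 10, -42]
Insert -50:
  append -50 at index 8 → [49, 15, 12, -41, 2, -43, 10, -42, -50] (no swap needed)
Insert -13:
  append -13 at index 9 → [49, 15, 12, -41, 2, -43, 10, -42, -50, -13] (no swap needed)
Insert 0:
  append 0 at index 10 → [49, 15, 12, -41, 2, -43, 10, -42, -50, -13, 0] (no swap needed)

[49, 15, 12, -41, 2, -43, 10, -42, -50, -13, 0]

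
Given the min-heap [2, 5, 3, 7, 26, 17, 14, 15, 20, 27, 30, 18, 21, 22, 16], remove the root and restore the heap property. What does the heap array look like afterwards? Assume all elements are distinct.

remove root 2; move last element 16 to root → [16, 5, 3, 7, 26, 17, 14, 15, 20, 27, 30, 18, 21, 22]
16 vs smaller child 3 at index 2, swap → [3, 5, 16, 7, 26, 17, 14, 15, 20, 27, 30, 18, 21, 22]
16 vs smaller child 14 at index 6, swap → [3, 5, 14, 7, 26, 17, 16, 15, 20, 27, 30, 18, 21, 22]

[3, 5, 14, 7, 26, 17, 16, 15, 20, 27, 30, 18, 21, 22]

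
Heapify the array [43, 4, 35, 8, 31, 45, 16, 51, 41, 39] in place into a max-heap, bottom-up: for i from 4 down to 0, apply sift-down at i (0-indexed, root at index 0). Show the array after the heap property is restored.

sift down from index 4:
  31 vs only child 39 at index 9, swap → [43, 4, 35, 8, 39, 45, 16, 51, 41, 31]
sift down from index 3:
  8 vs larger child 51 at index 7, swap → [43, 4, 35, 51, 39, 45, 16, 8, 41, 31]
sift down from index 2:
  35 vs larger child 45 at index 5, swap → [43, 4, 45, 51, 39, 35, 16, 8, 41, 31]
sift down from index 1:
  4 vs larger child 51 at index 3, swap → [43, 51, 45, 4, 39, 35, 16, 8, 41, 31]
  4 vs larger child 41 at index 8, swap → [43, 51, 45, 41, 39, 35, 16, 8, 4, 31]
sift down from index 0:
  43 vs larger child 51 at index 1, swap → [51, 43, 45, 41, 39, 35, 16, 8, 4, 31]

[51, 43, 45, 41, 39, 35, 16, 8, 4, 31]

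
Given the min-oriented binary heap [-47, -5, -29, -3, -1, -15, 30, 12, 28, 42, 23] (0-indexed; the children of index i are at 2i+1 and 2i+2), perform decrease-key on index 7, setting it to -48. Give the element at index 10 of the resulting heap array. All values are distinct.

23

set index 7 from 12 to -48 → [-47, -5, -29, -3, -1, -15, 30, -48, 28, 42, 23]
-48 < parent -3 at index 3, swap → [-47, -5, -29, -48, -1, -15, 30, -3, 28, 42, 23]
-48 < parent -5 at index 1, swap → [-47, -48, -29, -5, -1, -15, 30, -3, 28, 42, 23]
-48 < parent -47 at index 0, swap → [-48, -47, -29, -5, -1, -15, 30, -3, 28, 42, 23]
resulting array: [-48, -47, -29, -5, -1, -15, 30, -3, 28, 42, 23]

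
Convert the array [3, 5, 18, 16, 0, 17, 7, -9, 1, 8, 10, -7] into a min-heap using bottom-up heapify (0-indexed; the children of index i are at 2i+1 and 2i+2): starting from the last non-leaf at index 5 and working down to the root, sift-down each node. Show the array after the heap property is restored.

[-9, 0, -7, 1, 3, 17, 7, 16, 5, 8, 10, 18]

sift down from index 5:
  17 vs only child -7 at index 11, swap → [3, 5, 18, 16, 0, -7, 7, -9, 1, 8, 10, 17]
sift down from index 4: already satisfies heap property
sift down from index 3:
  16 vs smaller child -9 at index 7, swap → [3, 5, 18, -9, 0, -7, 7, 16, 1, 8, 10, 17]
sift down from index 2:
  18 vs smaller child -7 at index 5, swap → [3, 5, -7, -9, 0, 18, 7, 16, 1, 8, 10, 17]
  18 vs only child 17 at index 11, swap → [3, 5, -7, -9, 0, 17, 7, 16, 1, 8, 10, 18]
sift down from index 1:
  5 vs smaller child -9 at index 3, swap → [3, -9, -7, 5, 0, 17, 7, 16, 1, 8, 10, 18]
  5 vs smaller child 1 at index 8, swap → [3, -9, -7, 1, 0, 17, 7, 16, 5, 8, 10, 18]
sift down from index 0:
  3 vs smaller child -9 at index 1, swap → [-9, 3, -7, 1, 0, 17, 7, 16, 5, 8, 10, 18]
  3 vs smaller child 0 at index 4, swap → [-9, 0, -7, 1, 3, 17, 7, 16, 5, 8, 10, 18]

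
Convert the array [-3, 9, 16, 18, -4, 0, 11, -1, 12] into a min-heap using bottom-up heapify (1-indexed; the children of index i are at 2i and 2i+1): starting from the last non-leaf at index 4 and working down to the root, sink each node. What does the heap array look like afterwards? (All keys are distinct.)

[-4, -3, 0, -1, 9, 16, 11, 18, 12]

sift down from index 4:
  18 vs smaller child -1 at index 8, swap → [-3, 9, 16, -1, -4, 0, 11, 18, 12]
sift down from index 3:
  16 vs smaller child 0 at index 6, swap → [-3, 9, 0, -1, -4, 16, 11, 18, 12]
sift down from index 2:
  9 vs smaller child -4 at index 5, swap → [-3, -4, 0, -1, 9, 16, 11, 18, 12]
sift down from index 1:
  -3 vs smaller child -4 at index 2, swap → [-4, -3, 0, -1, 9, 16, 11, 18, 12]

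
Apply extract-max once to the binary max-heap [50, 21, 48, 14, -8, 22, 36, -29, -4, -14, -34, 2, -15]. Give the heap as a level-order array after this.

remove root 50; move last element -15 to root → [-15, 21, 48, 14, -8, 22, 36, -29, -4, -14, -34, 2]
-15 vs larger child 48 at index 2, swap → [48, 21, -15, 14, -8, 22, 36, -29, -4, -14, -34, 2]
-15 vs larger child 36 at index 6, swap → [48, 21, 36, 14, -8, 22, -15, -29, -4, -14, -34, 2]

[48, 21, 36, 14, -8, 22, -15, -29, -4, -14, -34, 2]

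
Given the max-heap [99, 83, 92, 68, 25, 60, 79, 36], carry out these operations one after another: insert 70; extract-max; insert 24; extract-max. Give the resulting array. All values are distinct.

[83, 70, 79, 36, 25, 60, 68, 24]

insert 70:
  append 70 at index 8 → [99, 83, 92, 68, 25, 60, 79, 36, 70]
  70 > parent 68 at index 3, swap → [99, 83, 92, 70, 25, 60, 79, 36, 68]
extract-max → returns 99:
  remove root 99; move last element 68 to root → [68, 83, 92, 70, 25, 60, 79, 36]
  68 vs larger child 92 at index 2, swap → [92, 83, 68, 70, 25, 60, 79, 36]
  68 vs larger child 79 at index 6, swap → [92, 83, 79, 70, 25, 60, 68, 36]
insert 24:
  append 24 at index 8 → [92, 83, 79, 70, 25, 60, 68, 36, 24] (no swap needed)
extract-max → returns 92:
  remove root 92; move last element 24 to root → [24, 83, 79, 70, 25, 60, 68, 36]
  24 vs larger child 83 at index 1, swap → [83, 24, 79, 70, 25, 60, 68, 36]
  24 vs larger child 70 at index 3, swap → [83, 70, 79, 24, 25, 60, 68, 36]
  24 vs only child 36 at index 7, swap → [83, 70, 79, 36, 25, 60, 68, 24]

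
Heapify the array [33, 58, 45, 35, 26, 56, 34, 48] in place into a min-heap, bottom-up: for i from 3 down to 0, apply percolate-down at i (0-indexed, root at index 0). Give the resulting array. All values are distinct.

[26, 33, 34, 35, 58, 56, 45, 48]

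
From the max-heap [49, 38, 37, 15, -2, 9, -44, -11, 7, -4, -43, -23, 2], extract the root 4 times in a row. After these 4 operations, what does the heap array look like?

[9, 7, -4, 2, -2, -23, -44, -11, -43]

extract-max #1 returns 49:
  remove root 49; move last element 2 to root → [2, 38, 37, 15, -2, 9, -44, -11, 7, -4, -43, -23]
  2 vs larger child 38 at index 1, swap → [38, 2, 37, 15, -2, 9, -44, -11, 7, -4, -43, -23]
  2 vs larger child 15 at index 3, swap → [38, 15, 37, 2, -2, 9, -44, -11, 7, -4, -43, -23]
  2 vs larger child 7 at index 8, swap → [38, 15, 37, 7, -2, 9, -44, -11, 2, -4, -43, -23]
extract-max #2 returns 38:
  remove root 38; move last element -23 to root → [-23, 15, 37, 7, -2, 9, -44, -11, 2, -4, -43]
  -23 vs larger child 37 at index 2, swap → [37, 15, -23, 7, -2, 9, -44, -11, 2, -4, -43]
  -23 vs larger child 9 at index 5, swap → [37, 15, 9, 7, -2, -23, -44, -11, 2, -4, -43]
extract-max #3 returns 37:
  remove root 37; move last element -43 to root → [-43, 15, 9, 7, -2, -23, -44, -11, 2, -4]
  -43 vs larger child 15 at index 1, swap → [15, -43, 9, 7, -2, -23, -44, -11, 2, -4]
  -43 vs larger child 7 at index 3, swap → [15, 7, 9, -43, -2, -23, -44, -11, 2, -4]
  -43 vs larger child 2 at index 8, swap → [15, 7, 9, 2, -2, -23, -44, -11, -43, -4]
extract-max #4 returns 15:
  remove root 15; move last element -4 to root → [-4, 7, 9, 2, -2, -23, -44, -11, -43]
  -4 vs larger child 9 at index 2, swap → [9, 7, -4, 2, -2, -23, -44, -11, -43]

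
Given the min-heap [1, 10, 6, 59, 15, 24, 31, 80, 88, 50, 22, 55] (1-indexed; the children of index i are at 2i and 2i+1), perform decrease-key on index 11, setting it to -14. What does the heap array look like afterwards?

[-14, 1, 6, 59, 10, 24, 31, 80, 88, 50, 15, 55]

set index 11 from 22 to -14 → [1, 10, 6, 59, 15, 24, 31, 80, 88, 50, -14, 55]
-14 < parent 15 at index 5, swap → [1, 10, 6, 59, -14, 24, 31, 80, 88, 50, 15, 55]
-14 < parent 10 at index 2, swap → [1, -14, 6, 59, 10, 24, 31, 80, 88, 50, 15, 55]
-14 < parent 1 at index 1, swap → [-14, 1, 6, 59, 10, 24, 31, 80, 88, 50, 15, 55]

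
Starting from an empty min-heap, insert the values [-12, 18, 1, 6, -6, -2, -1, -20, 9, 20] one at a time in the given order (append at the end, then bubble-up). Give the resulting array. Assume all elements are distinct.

Insert -12:
  append -12 at index 0 → [-12] (no swap needed)
Insert 18:
  append 18 at index 1 → [-12, 18] (no swap needed)
Insert 1:
  append 1 at index 2 → [-12, 18, 1] (no swap needed)
Insert 6:
  append 6 at index 3 → [-12, 18, 1, 6]
  6 < parent 18 at index 1, swap → [-12, 6, 1, 18]
Insert -6:
  append -6 at index 4 → [-12, 6, 1, 18, -6]
  -6 < parent 6 at index 1, swap → [-12, -6, 1, 18, 6]
Insert -2:
  append -2 at index 5 → [-12, -6, 1, 18, 6, -2]
  -2 < parent 1 at index 2, swap → [-12, -6, -2, 18, 6, 1]
Insert -1:
  append -1 at index 6 → [-12, -6, -2, 18, 6, 1, -1] (no swap needed)
Insert -20:
  append -20 at index 7 → [-12, -6, -2, 18, 6, 1, -1, -20]
  -20 < parent 18 at index 3, swap → [-12, -6, -2, -20, 6, 1, -1, 18]
  -20 < parent -6 at index 1, swap → [-12, -20, -2, -6, 6, 1, -1, 18]
  -20 < parent -12 at index 0, swap → [-20, -12, -2, -6, 6, 1, -1, 18]
Insert 9:
  append 9 at index 8 → [-20, -12, -2, -6, 6, 1, -1, 18, 9] (no swap needed)
Insert 20:
  append 20 at index 9 → [-20, -12, -2, -6, 6, 1, -1, 18, 9, 20] (no swap needed)

[-20, -12, -2, -6, 6, 1, -1, 18, 9, 20]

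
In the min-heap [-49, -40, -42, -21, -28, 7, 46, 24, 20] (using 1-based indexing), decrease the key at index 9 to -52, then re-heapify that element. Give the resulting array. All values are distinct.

[-52, -49, -42, -40, -28, 7, 46, 24, -21]

set index 9 from 20 to -52 → [-49, -40, -42, -21, -28, 7, 46, 24, -52]
-52 < parent -21 at index 4, swap → [-49, -40, -42, -52, -28, 7, 46, 24, -21]
-52 < parent -40 at index 2, swap → [-49, -52, -42, -40, -28, 7, 46, 24, -21]
-52 < parent -49 at index 1, swap → [-52, -49, -42, -40, -28, 7, 46, 24, -21]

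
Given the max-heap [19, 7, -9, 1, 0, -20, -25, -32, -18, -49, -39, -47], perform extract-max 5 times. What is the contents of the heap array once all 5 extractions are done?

[-18, -32, -20, -49, -39, -47, -25]

extract-max #1 returns 19:
  remove root 19; move last element -47 to root → [-47, 7, -9, 1, 0, -20, -25, -32, -18, -49, -39]
  -47 vs larger child 7 at index 1, swap → [7, -47, -9, 1, 0, -20, -25, -32, -18, -49, -39]
  -47 vs larger child 1 at index 3, swap → [7, 1, -9, -47, 0, -20, -25, -32, -18, -49, -39]
  -47 vs larger child -18 at index 8, swap → [7, 1, -9, -18, 0, -20, -25, -32, -47, -49, -39]
extract-max #2 returns 7:
  remove root 7; move last element -39 to root → [-39, 1, -9, -18, 0, -20, -25, -32, -47, -49]
  -39 vs larger child 1 at index 1, swap → [1, -39, -9, -18, 0, -20, -25, -32, -47, -49]
  -39 vs larger child 0 at index 4, swap → [1, 0, -9, -18, -39, -20, -25, -32, -47, -49]
extract-max #3 returns 1:
  remove root 1; move last element -49 to root → [-49, 0, -9, -18, -39, -20, -25, -32, -47]
  -49 vs larger child 0 at index 1, swap → [0, -49, -9, -18, -39, -20, -25, -32, -47]
  -49 vs larger child -18 at index 3, swap → [0, -18, -9, -49, -39, -20, -25, -32, -47]
  -49 vs larger child -32 at index 7, swap → [0, -18, -9, -32, -39, -20, -25, -49, -47]
extract-max #4 returns 0:
  remove root 0; move last element -47 to root → [-47, -18, -9, -32, -39, -20, -25, -49]
  -47 vs larger child -9 at index 2, swap → [-9, -18, -47, -32, -39, -20, -25, -49]
  -47 vs larger child -20 at index 5, swap → [-9, -18, -20, -32, -39, -47, -25, -49]
extract-max #5 returns -9:
  remove root -9; move last element -49 to root → [-49, -18, -20, -32, -39, -47, -25]
  -49 vs larger child -18 at index 1, swap → [-18, -49, -20, -32, -39, -47, -25]
  -49 vs larger child -32 at index 3, swap → [-18, -32, -20, -49, -39, -47, -25]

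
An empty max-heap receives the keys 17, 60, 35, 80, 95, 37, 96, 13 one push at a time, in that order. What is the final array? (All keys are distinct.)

Insert 17:
  append 17 at index 0 → [17] (no swap needed)
Insert 60:
  append 60 at index 1 → [17, 60]
  60 > parent 17 at index 0, swap → [60, 17]
Insert 35:
  append 35 at index 2 → [60, 17, 35] (no swap needed)
Insert 80:
  append 80 at index 3 → [60, 17, 35, 80]
  80 > parent 17 at index 1, swap → [60, 80, 35, 17]
  80 > parent 60 at index 0, swap → [80, 60, 35, 17]
Insert 95:
  append 95 at index 4 → [80, 60, 35, 17, 95]
  95 > parent 60 at index 1, swap → [80, 95, 35, 17, 60]
  95 > parent 80 at index 0, swap → [95, 80, 35, 17, 60]
Insert 37:
  append 37 at index 5 → [95, 80, 35, 17, 60, 37]
  37 > parent 35 at index 2, swap → [95, 80, 37, 17, 60, 35]
Insert 96:
  append 96 at index 6 → [95, 80, 37, 17, 60, 35, 96]
  96 > parent 37 at index 2, swap → [95, 80, 96, 17, 60, 35, 37]
  96 > parent 95 at index 0, swap → [96, 80, 95, 17, 60, 35, 37]
Insert 13:
  append 13 at index 7 → [96, 80, 95, 17, 60, 35, 37, 13] (no swap needed)

[96, 80, 95, 17, 60, 35, 37, 13]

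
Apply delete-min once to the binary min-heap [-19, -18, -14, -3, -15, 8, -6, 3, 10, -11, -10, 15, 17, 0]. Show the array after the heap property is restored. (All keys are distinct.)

remove root -19; move last element 0 to root → [0, -18, -14, -3, -15, 8, -6, 3, 10, -11, -10, 15, 17]
0 vs smaller child -18 at index 1, swap → [-18, 0, -14, -3, -15, 8, -6, 3, 10, -11, -10, 15, 17]
0 vs smaller child -15 at index 4, swap → [-18, -15, -14, -3, 0, 8, -6, 3, 10, -11, -10, 15, 17]
0 vs smaller child -11 at index 9, swap → [-18, -15, -14, -3, -11, 8, -6, 3, 10, 0, -10, 15, 17]

[-18, -15, -14, -3, -11, 8, -6, 3, 10, 0, -10, 15, 17]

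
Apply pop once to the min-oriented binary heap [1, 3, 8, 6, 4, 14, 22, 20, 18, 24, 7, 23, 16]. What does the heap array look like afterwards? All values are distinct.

[3, 4, 8, 6, 7, 14, 22, 20, 18, 24, 16, 23]

remove root 1; move last element 16 to root → [16, 3, 8, 6, 4, 14, 22, 20, 18, 24, 7, 23]
16 vs smaller child 3 at index 1, swap → [3, 16, 8, 6, 4, 14, 22, 20, 18, 24, 7, 23]
16 vs smaller child 4 at index 4, swap → [3, 4, 8, 6, 16, 14, 22, 20, 18, 24, 7, 23]
16 vs smaller child 7 at index 10, swap → [3, 4, 8, 6, 7, 14, 22, 20, 18, 24, 16, 23]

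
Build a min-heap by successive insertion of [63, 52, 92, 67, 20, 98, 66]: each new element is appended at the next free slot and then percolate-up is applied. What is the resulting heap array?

Insert 63:
  append 63 at index 0 → [63] (no swap needed)
Insert 52:
  append 52 at index 1 → [63, 52]
  52 < parent 63 at index 0, swap → [52, 63]
Insert 92:
  append 92 at index 2 → [52, 63, 92] (no swap needed)
Insert 67:
  append 67 at index 3 → [52, 63, 92, 67] (no swap needed)
Insert 20:
  append 20 at index 4 → [52, 63, 92, 67, 20]
  20 < parent 63 at index 1, swap → [52, 20, 92, 67, 63]
  20 < parent 52 at index 0, swap → [20, 52, 92, 67, 63]
Insert 98:
  append 98 at index 5 → [20, 52, 92, 67, 63, 98] (no swap needed)
Insert 66:
  append 66 at index 6 → [20, 52, 92, 67, 63, 98, 66]
  66 < parent 92 at index 2, swap → [20, 52, 66, 67, 63, 98, 92]

[20, 52, 66, 67, 63, 98, 92]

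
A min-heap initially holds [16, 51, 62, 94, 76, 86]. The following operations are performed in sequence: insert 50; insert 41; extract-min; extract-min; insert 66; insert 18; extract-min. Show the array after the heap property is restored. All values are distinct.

insert 50:
  append 50 at index 6 → [16, 51, 62, 94, 76, 86, 50]
  50 < parent 62 at index 2, swap → [16, 51, 50, 94, 76, 86, 62]
insert 41:
  append 41 at index 7 → [16, 51, 50, 94, 76, 86, 62, 41]
  41 < parent 94 at index 3, swap → [16, 51, 50, 41, 76, 86, 62, 94]
  41 < parent 51 at index 1, swap → [16, 41, 50, 51, 76, 86, 62, 94]
extract-min → returns 16:
  remove root 16; move last element 94 to root → [94, 41, 50, 51, 76, 86, 62]
  94 vs smaller child 41 at index 1, swap → [41, 94, 50, 51, 76, 86, 62]
  94 vs smaller child 51 at index 3, swap → [41, 51, 50, 94, 76, 86, 62]
extract-min → returns 41:
  remove root 41; move last element 62 to root → [62, 51, 50, 94, 76, 86]
  62 vs smaller child 50 at index 2, swap → [50, 51, 62, 94, 76, 86]
insert 66:
  append 66 at index 6 → [50, 51, 62, 94, 76, 86, 66] (no swap needed)
insert 18:
  append 18 at index 7 → [50, 51, 62, 94, 76, 86, 66, 18]
  18 < parent 94 at index 3, swap → [50, 51, 62, 18, 76, 86, 66, 94]
  18 < parent 51 at index 1, swap → [50, 18, 62, 51, 76, 86, 66, 94]
  18 < parent 50 at index 0, swap → [18, 50, 62, 51, 76, 86, 66, 94]
extract-min → returns 18:
  remove root 18; move last element 94 to root → [94, 50, 62, 51, 76, 86, 66]
  94 vs smaller child 50 at index 1, swap → [50, 94, 62, 51, 76, 86, 66]
  94 vs smaller child 51 at index 3, swap → [50, 51, 62, 94, 76, 86, 66]

[50, 51, 62, 94, 76, 86, 66]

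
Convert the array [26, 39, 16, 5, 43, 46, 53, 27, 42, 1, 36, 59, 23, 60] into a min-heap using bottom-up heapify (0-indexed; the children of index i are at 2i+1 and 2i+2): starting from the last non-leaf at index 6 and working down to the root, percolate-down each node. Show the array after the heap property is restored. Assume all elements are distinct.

sift down from index 6: already satisfies heap property
sift down from index 5:
  46 vs smaller child 23 at index 12, swap → [26, 39, 16, 5, 43, 23, 53, 27, 42, 1, 36, 59, 46, 60]
sift down from index 4:
  43 vs smaller child 1 at index 9, swap → [26, 39, 16, 5, 1, 23, 53, 27, 42, 43, 36, 59, 46, 60]
sift down from index 3: already satisfies heap property
sift down from index 2: already satisfies heap property
sift down from index 1:
  39 vs smaller child 1 at index 4, swap → [26, 1, 16, 5, 39, 23, 53, 27, 42, 43, 36, 59, 46, 60]
  39 vs smaller child 36 at index 10, swap → [26, 1, 16, 5, 36, 23, 53, 27, 42, 43, 39, 59, 46, 60]
sift down from index 0:
  26 vs smaller child 1 at index 1, swap → [1, 26, 16, 5, 36, 23, 53, 27, 42, 43, 39, 59, 46, 60]
  26 vs smaller child 5 at index 3, swap → [1, 5, 16, 26, 36, 23, 53, 27, 42, 43, 39, 59, 46, 60]

[1, 5, 16, 26, 36, 23, 53, 27, 42, 43, 39, 59, 46, 60]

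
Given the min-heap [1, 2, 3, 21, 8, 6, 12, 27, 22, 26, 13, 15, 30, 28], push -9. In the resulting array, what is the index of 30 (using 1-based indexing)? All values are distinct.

13

append -9 at index 15 → [1, 2, 3, 21, 8, 6, 12, 27, 22, 26, 13, 15, 30, 28, -9]
-9 < parent 12 at index 7, swap → [1, 2, 3, 21, 8, 6, -9, 27, 22, 26, 13, 15, 30, 28, 12]
-9 < parent 3 at index 3, swap → [1, 2, -9, 21, 8, 6, 3, 27, 22, 26, 13, 15, 30, 28, 12]
-9 < parent 1 at index 1, swap → [-9, 2, 1, 21, 8, 6, 3, 27, 22, 26, 13, 15, 30, 28, 12]
resulting array: [-9, 2, 1, 21, 8, 6, 3, 27, 22, 26, 13, 15, 30, 28, 12]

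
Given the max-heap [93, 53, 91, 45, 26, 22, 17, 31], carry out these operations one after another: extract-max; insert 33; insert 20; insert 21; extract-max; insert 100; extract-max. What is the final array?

extract-max → returns 93:
  remove root 93; move last element 31 to root → [31, 53, 91, 45, 26, 22, 17]
  31 vs larger child 91 at index 2, swap → [91, 53, 31, 45, 26, 22, 17]
insert 33:
  append 33 at index 7 → [91, 53, 31, 45, 26, 22, 17, 33] (no swap needed)
insert 20:
  append 20 at index 8 → [91, 53, 31, 45, 26, 22, 17, 33, 20] (no swap needed)
insert 21:
  append 21 at index 9 → [91, 53, 31, 45, 26, 22, 17, 33, 20, 21] (no swap needed)
extract-max → returns 91:
  remove root 91; move last element 21 to root → [21, 53, 31, 45, 26, 22, 17, 33, 20]
  21 vs larger child 53 at index 1, swap → [53, 21, 31, 45, 26, 22, 17, 33, 20]
  21 vs larger child 45 at index 3, swap → [53, 45, 31, 21, 26, 22, 17, 33, 20]
  21 vs larger child 33 at index 7, swap → [53, 45, 31, 33, 26, 22, 17, 21, 20]
insert 100:
  append 100 at index 9 → [53, 45, 31, 33, 26, 22, 17, 21, 20, 100]
  100 > parent 26 at index 4, swap → [53, 45, 31, 33, 100, 22, 17, 21, 20, 26]
  100 > parent 45 at index 1, swap → [53, 100, 31, 33, 45, 22, 17, 21, 20, 26]
  100 > parent 53 at index 0, swap → [100, 53, 31, 33, 45, 22, 17, 21, 20, 26]
extract-max → returns 100:
  remove root 100; move last element 26 to root → [26, 53, 31, 33, 45, 22, 17, 21, 20]
  26 vs larger child 53 at index 1, swap → [53, 26, 31, 33, 45, 22, 17, 21, 20]
  26 vs larger child 45 at index 4, swap → [53, 45, 31, 33, 26, 22, 17, 21, 20]

[53, 45, 31, 33, 26, 22, 17, 21, 20]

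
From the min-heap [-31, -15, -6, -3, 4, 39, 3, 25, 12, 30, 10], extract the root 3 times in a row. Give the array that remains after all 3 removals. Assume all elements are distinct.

extract-min #1 returns -31:
  remove root -31; move last element 10 to root → [10, -15, -6, -3, 4, 39, 3, 25, 12, 30]
  10 vs smaller child -15 at index 1, swap → [-15, 10, -6, -3, 4, 39, 3, 25, 12, 30]
  10 vs smaller child -3 at index 3, swap → [-15, -3, -6, 10, 4, 39, 3, 25, 12, 30]
extract-min #2 returns -15:
  remove root -15; move last element 30 to root → [30, -3, -6, 10, 4, 39, 3, 25, 12]
  30 vs smaller child -6 at index 2, swap → [-6, -3, 30, 10, 4, 39, 3, 25, 12]
  30 vs smaller child 3 at index 6, swap → [-6, -3, 3, 10, 4, 39, 30, 25, 12]
extract-min #3 returns -6:
  remove root -6; move last element 12 to root → [12, -3, 3, 10, 4, 39, 30, 25]
  12 vs smaller child -3 at index 1, swap → [-3, 12, 3, 10, 4, 39, 30, 25]
  12 vs smaller child 4 at index 4, swap → [-3, 4, 3, 10, 12, 39, 30, 25]

[-3, 4, 3, 10, 12, 39, 30, 25]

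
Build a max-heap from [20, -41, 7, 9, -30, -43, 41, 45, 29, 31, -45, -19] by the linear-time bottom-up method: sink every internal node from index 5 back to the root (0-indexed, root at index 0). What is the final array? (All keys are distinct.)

[45, 31, 41, 29, 20, -19, 7, 9, -41, -30, -45, -43]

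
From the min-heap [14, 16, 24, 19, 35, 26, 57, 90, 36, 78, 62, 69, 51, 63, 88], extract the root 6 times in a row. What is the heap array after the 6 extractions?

[36, 62, 51, 63, 78, 69, 57, 90, 88]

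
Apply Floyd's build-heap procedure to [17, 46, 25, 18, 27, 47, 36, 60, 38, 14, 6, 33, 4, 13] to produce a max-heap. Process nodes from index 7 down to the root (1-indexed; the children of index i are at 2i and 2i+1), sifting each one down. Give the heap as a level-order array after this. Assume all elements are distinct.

[60, 46, 47, 38, 27, 33, 36, 18, 17, 14, 6, 25, 4, 13]

sift down from index 7: already satisfies heap property
sift down from index 6: already satisfies heap property
sift down from index 5: already satisfies heap property
sift down from index 4:
  18 vs larger child 60 at index 8, swap → [17, 46, 25, 60, 27, 47, 36, 18, 38, 14, 6, 33, 4, 13]
sift down from index 3:
  25 vs larger child 47 at index 6, swap → [17, 46, 47, 60, 27, 25, 36, 18, 38, 14, 6, 33, 4, 13]
  25 vs larger child 33 at index 12, swap → [17, 46, 47, 60, 27, 33, 36, 18, 38, 14, 6, 25, 4, 13]
sift down from index 2:
  46 vs larger child 60 at index 4, swap → [17, 60, 47, 46, 27, 33, 36, 18, 38, 14, 6, 25, 4, 13]
sift down from index 1:
  17 vs larger child 60 at index 2, swap → [60, 17, 47, 46, 27, 33, 36, 18, 38, 14, 6, 25, 4, 13]
  17 vs larger child 46 at index 4, swap → [60, 46, 47, 17, 27, 33, 36, 18, 38, 14, 6, 25, 4, 13]
  17 vs larger child 38 at index 9, swap → [60, 46, 47, 38, 27, 33, 36, 18, 17, 14, 6, 25, 4, 13]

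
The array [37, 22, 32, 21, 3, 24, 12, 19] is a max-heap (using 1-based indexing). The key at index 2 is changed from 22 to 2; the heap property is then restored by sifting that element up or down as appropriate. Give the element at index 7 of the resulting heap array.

set index 2 from 22 to 2 → [37, 2, 32, 21, 3, 24, 12, 19]
2 vs larger child 21 at index 4, swap → [37, 21, 32, 2, 3, 24, 12, 19]
2 vs only child 19 at index 8, swap → [37, 21, 32, 19, 3, 24, 12, 2]
resulting array: [37, 21, 32, 19, 3, 24, 12, 2]

12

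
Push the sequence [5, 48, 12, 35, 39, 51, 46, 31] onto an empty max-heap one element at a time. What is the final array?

[51, 39, 48, 31, 35, 12, 46, 5]

Insert 5:
  append 5 at index 0 → [5] (no swap needed)
Insert 48:
  append 48 at index 1 → [5, 48]
  48 > parent 5 at index 0, swap → [48, 5]
Insert 12:
  append 12 at index 2 → [48, 5, 12] (no swap needed)
Insert 35:
  append 35 at index 3 → [48, 5, 12, 35]
  35 > parent 5 at index 1, swap → [48, 35, 12, 5]
Insert 39:
  append 39 at index 4 → [48, 35, 12, 5, 39]
  39 > parent 35 at index 1, swap → [48, 39, 12, 5, 35]
Insert 51:
  append 51 at index 5 → [48, 39, 12, 5, 35, 51]
  51 > parent 12 at index 2, swap → [48, 39, 51, 5, 35, 12]
  51 > parent 48 at index 0, swap → [51, 39, 48, 5, 35, 12]
Insert 46:
  append 46 at index 6 → [51, 39, 48, 5, 35, 12, 46] (no swap needed)
Insert 31:
  append 31 at index 7 → [51, 39, 48, 5, 35, 12, 46, 31]
  31 > parent 5 at index 3, swap → [51, 39, 48, 31, 35, 12, 46, 5]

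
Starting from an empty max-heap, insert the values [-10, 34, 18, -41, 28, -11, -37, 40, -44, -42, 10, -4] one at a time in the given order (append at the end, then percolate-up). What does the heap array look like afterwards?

[40, 34, 18, 28, 10, -4, -37, -41, -44, -42, -10, -11]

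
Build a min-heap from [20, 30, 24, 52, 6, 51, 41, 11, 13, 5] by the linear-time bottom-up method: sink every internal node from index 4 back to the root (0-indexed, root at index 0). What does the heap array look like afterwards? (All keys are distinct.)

sift down from index 4:
  6 vs only child 5 at index 9, swap → [20, 30, 24, 52, 5, 51, 41, 11, 13, 6]
sift down from index 3:
  52 vs smaller child 11 at index 7, swap → [20, 30, 24, 11, 5, 51, 41, 52, 13, 6]
sift down from index 2: already satisfies heap property
sift down from index 1:
  30 vs smaller child 5 at index 4, swap → [20, 5, 24, 11, 30, 51, 41, 52, 13, 6]
  30 vs only child 6 at index 9, swap → [20, 5, 24, 11, 6, 51, 41, 52, 13, 30]
sift down from index 0:
  20 vs smaller child 5 at index 1, swap → [5, 20, 24, 11, 6, 51, 41, 52, 13, 30]
  20 vs smaller child 6 at index 4, swap → [5, 6, 24, 11, 20, 51, 41, 52, 13, 30]

[5, 6, 24, 11, 20, 51, 41, 52, 13, 30]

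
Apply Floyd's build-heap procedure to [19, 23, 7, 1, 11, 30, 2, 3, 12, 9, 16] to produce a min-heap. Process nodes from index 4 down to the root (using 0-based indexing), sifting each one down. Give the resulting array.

[1, 3, 2, 12, 9, 30, 7, 23, 19, 11, 16]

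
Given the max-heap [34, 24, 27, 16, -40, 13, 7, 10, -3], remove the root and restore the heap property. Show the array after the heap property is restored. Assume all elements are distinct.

[27, 24, 13, 16, -40, -3, 7, 10]

remove root 34; move last element -3 to root → [-3, 24, 27, 16, -40, 13, 7, 10]
-3 vs larger child 27 at index 2, swap → [27, 24, -3, 16, -40, 13, 7, 10]
-3 vs larger child 13 at index 5, swap → [27, 24, 13, 16, -40, -3, 7, 10]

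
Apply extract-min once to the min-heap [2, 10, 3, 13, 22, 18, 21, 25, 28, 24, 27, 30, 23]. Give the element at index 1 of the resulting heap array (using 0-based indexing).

10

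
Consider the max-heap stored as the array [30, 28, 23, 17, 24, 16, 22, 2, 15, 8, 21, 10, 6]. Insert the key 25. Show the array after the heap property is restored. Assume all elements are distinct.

append 25 at index 13 → [30, 28, 23, 17, 24, 16, 22, 2, 15, 8, 21, 10, 6, 25]
25 > parent 22 at index 6, swap → [30, 28, 23, 17, 24, 16, 25, 2, 15, 8, 21, 10, 6, 22]
25 > parent 23 at index 2, swap → [30, 28, 25, 17, 24, 16, 23, 2, 15, 8, 21, 10, 6, 22]

[30, 28, 25, 17, 24, 16, 23, 2, 15, 8, 21, 10, 6, 22]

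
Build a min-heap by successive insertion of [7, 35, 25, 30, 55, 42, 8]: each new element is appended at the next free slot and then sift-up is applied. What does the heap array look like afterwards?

[7, 30, 8, 35, 55, 42, 25]

Insert 7:
  append 7 at index 0 → [7] (no swap needed)
Insert 35:
  append 35 at index 1 → [7, 35] (no swap needed)
Insert 25:
  append 25 at index 2 → [7, 35, 25] (no swap needed)
Insert 30:
  append 30 at index 3 → [7, 35, 25, 30]
  30 < parent 35 at index 1, swap → [7, 30, 25, 35]
Insert 55:
  append 55 at index 4 → [7, 30, 25, 35, 55] (no swap needed)
Insert 42:
  append 42 at index 5 → [7, 30, 25, 35, 55, 42] (no swap needed)
Insert 8:
  append 8 at index 6 → [7, 30, 25, 35, 55, 42, 8]
  8 < parent 25 at index 2, swap → [7, 30, 8, 35, 55, 42, 25]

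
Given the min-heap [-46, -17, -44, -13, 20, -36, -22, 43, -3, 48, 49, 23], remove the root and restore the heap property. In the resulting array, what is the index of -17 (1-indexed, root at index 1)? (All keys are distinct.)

remove root -46; move last element 23 to root → [23, -17, -44, -13, 20, -36, -22, 43, -3, 48, 49]
23 vs smaller child -44 at index 3, swap → [-44, -17, 23, -13, 20, -36, -22, 43, -3, 48, 49]
23 vs smaller child -36 at index 6, swap → [-44, -17, -36, -13, 20, 23, -22, 43, -3, 48, 49]
resulting array: [-44, -17, -36, -13, 20, 23, -22, 43, -3, 48, 49]

2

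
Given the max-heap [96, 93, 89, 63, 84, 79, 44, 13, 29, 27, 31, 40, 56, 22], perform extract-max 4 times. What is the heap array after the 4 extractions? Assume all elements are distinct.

[79, 63, 56, 40, 31, 22, 44, 13, 29, 27]

extract-max #1 returns 96:
  remove root 96; move last element 22 to root → [22, 93, 89, 63, 84, 79, 44, 13, 29, 27, 31, 40, 56]
  22 vs larger child 93 at index 1, swap → [93, 22, 89, 63, 84, 79, 44, 13, 29, 27, 31, 40, 56]
  22 vs larger child 84 at index 4, swap → [93, 84, 89, 63, 22, 79, 44, 13, 29, 27, 31, 40, 56]
  22 vs larger child 31 at index 10, swap → [93, 84, 89, 63, 31, 79, 44, 13, 29, 27, 22, 40, 56]
extract-max #2 returns 93:
  remove root 93; move last element 56 to root → [56, 84, 89, 63, 31, 79, 44, 13, 29, 27, 22, 40]
  56 vs larger child 89 at index 2, swap → [89, 84, 56, 63, 31, 79, 44, 13, 29, 27, 22, 40]
  56 vs larger child 79 at index 5, swap → [89, 84, 79, 63, 31, 56, 44, 13, 29, 27, 22, 40]
extract-max #3 returns 89:
  remove root 89; move last element 40 to root → [40, 84, 79, 63, 31, 56, 44, 13, 29, 27, 22]
  40 vs larger child 84 at index 1, swap → [84, 40, 79, 63, 31, 56, 44, 13, 29, 27, 22]
  40 vs larger child 63 at index 3, swap → [84, 63, 79, 40, 31, 56, 44, 13, 29, 27, 22]
extract-max #4 returns 84:
  remove root 84; move last element 22 to root → [22, 63, 79, 40, 31, 56, 44, 13, 29, 27]
  22 vs larger child 79 at index 2, swap → [79, 63, 22, 40, 31, 56, 44, 13, 29, 27]
  22 vs larger child 56 at index 5, swap → [79, 63, 56, 40, 31, 22, 44, 13, 29, 27]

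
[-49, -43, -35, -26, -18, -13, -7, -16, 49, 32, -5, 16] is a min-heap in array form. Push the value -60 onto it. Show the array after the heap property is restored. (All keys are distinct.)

append -60 at index 12 → [-49, -43, -35, -26, -18, -13, -7, -16, 49, 32, -5, 16, -60]
-60 < parent -13 at index 5, swap → [-49, -43, -35, -26, -18, -60, -7, -16, 49, 32, -5, 16, -13]
-60 < parent -35 at index 2, swap → [-49, -43, -60, -26, -18, -35, -7, -16, 49, 32, -5, 16, -13]
-60 < parent -49 at index 0, swap → [-60, -43, -49, -26, -18, -35, -7, -16, 49, 32, -5, 16, -13]

[-60, -43, -49, -26, -18, -35, -7, -16, 49, 32, -5, 16, -13]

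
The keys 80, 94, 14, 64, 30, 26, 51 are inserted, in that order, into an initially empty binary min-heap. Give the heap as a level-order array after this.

[14, 30, 26, 94, 64, 80, 51]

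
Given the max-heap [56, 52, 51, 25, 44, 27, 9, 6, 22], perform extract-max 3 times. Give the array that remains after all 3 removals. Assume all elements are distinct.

extract-max #1 returns 56:
  remove root 56; move last element 22 to root → [22, 52, 51, 25, 44, 27, 9, 6]
  22 vs larger child 52 at index 1, swap → [52, 22, 51, 25, 44, 27, 9, 6]
  22 vs larger child 44 at index 4, swap → [52, 44, 51, 25, 22, 27, 9, 6]
extract-max #2 returns 52:
  remove root 52; move last element 6 to root → [6, 44, 51, 25, 22, 27, 9]
  6 vs larger child 51 at index 2, swap → [51, 44, 6, 25, 22, 27, 9]
  6 vs larger child 27 at index 5, swap → [51, 44, 27, 25, 22, 6, 9]
extract-max #3 returns 51:
  remove root 51; move last element 9 to root → [9, 44, 27, 25, 22, 6]
  9 vs larger child 44 at index 1, swap → [44, 9, 27, 25, 22, 6]
  9 vs larger child 25 at index 3, swap → [44, 25, 27, 9, 22, 6]

[44, 25, 27, 9, 22, 6]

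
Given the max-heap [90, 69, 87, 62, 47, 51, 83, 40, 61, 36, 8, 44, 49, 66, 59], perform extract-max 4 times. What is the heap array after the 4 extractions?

[66, 62, 59, 61, 47, 51, 44, 40, 49, 36, 8]

extract-max #1 returns 90:
  remove root 90; move last element 59 to root → [59, 69, 87, 62, 47, 51, 83, 40, 61, 36, 8, 44, 49, 66]
  59 vs larger child 87 at index 2, swap → [87, 69, 59, 62, 47, 51, 83, 40, 61, 36, 8, 44, 49, 66]
  59 vs larger child 83 at index 6, swap → [87, 69, 83, 62, 47, 51, 59, 40, 61, 36, 8, 44, 49, 66]
  59 vs only child 66 at index 13, swap → [87, 69, 83, 62, 47, 51, 66, 40, 61, 36, 8, 44, 49, 59]
extract-max #2 returns 87:
  remove root 87; move last element 59 to root → [59, 69, 83, 62, 47, 51, 66, 40, 61, 36, 8, 44, 49]
  59 vs larger child 83 at index 2, swap → [83, 69, 59, 62, 47, 51, 66, 40, 61, 36, 8, 44, 49]
  59 vs larger child 66 at index 6, swap → [83, 69, 66, 62, 47, 51, 59, 40, 61, 36, 8, 44, 49]
extract-max #3 returns 83:
  remove root 83; move last element 49 to root → [49, 69, 66, 62, 47, 51, 59, 40, 61, 36, 8, 44]
  49 vs larger child 69 at index 1, swap → [69, 49, 66, 62, 47, 51, 59, 40, 61, 36, 8, 44]
  49 vs larger child 62 at index 3, swap → [69, 62, 66, 49, 47, 51, 59, 40, 61, 36, 8, 44]
  49 vs larger child 61 at index 8, swap → [69, 62, 66, 61, 47, 51, 59, 40, 49, 36, 8, 44]
extract-max #4 returns 69:
  remove root 69; move last element 44 to root → [44, 62, 66, 61, 47, 51, 59, 40, 49, 36, 8]
  44 vs larger child 66 at index 2, swap → [66, 62, 44, 61, 47, 51, 59, 40, 49, 36, 8]
  44 vs larger child 59 at index 6, swap → [66, 62, 59, 61, 47, 51, 44, 40, 49, 36, 8]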